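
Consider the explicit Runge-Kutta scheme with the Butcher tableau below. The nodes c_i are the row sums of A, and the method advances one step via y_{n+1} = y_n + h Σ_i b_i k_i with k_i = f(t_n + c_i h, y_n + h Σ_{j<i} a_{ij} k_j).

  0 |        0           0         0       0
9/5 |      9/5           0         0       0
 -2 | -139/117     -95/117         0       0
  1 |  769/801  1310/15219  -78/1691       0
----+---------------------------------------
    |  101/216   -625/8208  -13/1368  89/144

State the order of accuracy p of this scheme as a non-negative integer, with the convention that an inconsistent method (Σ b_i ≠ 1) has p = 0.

4

b = (101/216, -625/8208, -13/1368, 89/144)
c = (0, 9/5, -2, 1)
Ac = (0, 0, -19/13, 22/89)
Σ b_i: 101/216·1 + (-625/8208)·1 + (-13/1368)·1 + 89/144·1 = 1 ✓
b·c: (-625/8208)·9/5 + (-13/1368)·(-2) + 89/144·1 = 1/2 ✓
b·c²: (-625/8208)·81/25 + (-13/1368)·4 + 89/144·1 = 1/3 ✓
b·Ac: (-13/1368)·(-19/13) + 89/144·22/89 = 1/6 ✓
b·c³: (-625/8208)·729/125 + (-13/1368)·(-8) + 89/144·1 = 1/4 ✓
b·(c∘Ac): (-13/1368)·38/13 + 89/144·22/89 = 1/8 ✓
b·Ac²: (-13/1368)·(-171/65) + 89/144·42/445 = 1/12 ✓
b·A²c: 89/144·6/89 = 1/24 ✓; 4 stages ⇒ order 4.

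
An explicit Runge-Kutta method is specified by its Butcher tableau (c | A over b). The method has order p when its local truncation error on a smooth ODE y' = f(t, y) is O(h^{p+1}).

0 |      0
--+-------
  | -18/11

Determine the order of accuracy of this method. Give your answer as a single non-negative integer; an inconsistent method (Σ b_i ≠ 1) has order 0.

b = (-18/11)
c = (0)
Σ b_i: (-18/11)·1 = -18/11 ≠ 1 ⇒ order 0.

0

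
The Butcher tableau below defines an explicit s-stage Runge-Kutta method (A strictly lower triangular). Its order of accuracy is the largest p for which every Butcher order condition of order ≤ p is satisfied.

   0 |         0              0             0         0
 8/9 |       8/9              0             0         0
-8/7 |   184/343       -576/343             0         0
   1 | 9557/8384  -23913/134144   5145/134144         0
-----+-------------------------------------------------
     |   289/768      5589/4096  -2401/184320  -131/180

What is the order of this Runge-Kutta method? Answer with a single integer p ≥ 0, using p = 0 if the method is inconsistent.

4

b = (289/768, 5589/4096, -2401/184320, -131/180)
c = (0, 8/9, -8/7, 1)
Ac = (0, 0, -512/343, -53/262)
Σ b_i: 289/768·1 + 5589/4096·1 + (-2401/184320)·1 + (-131/180)·1 = 1 ✓
b·c: 5589/4096·8/9 + (-2401/184320)·(-8/7) + (-131/180)·1 = 1/2 ✓
b·c²: 5589/4096·64/81 + (-2401/184320)·64/49 + (-131/180)·1 = 1/3 ✓
b·Ac: (-2401/184320)·(-512/343) + (-131/180)·(-53/262) = 1/6 ✓
b·c³: 5589/4096·512/729 + (-2401/184320)·(-512/343) + (-131/180)·1 = 1/4 ✓
b·(c∘Ac): (-2401/184320)·4096/2401 + (-131/180)·(-53/262) = 1/8 ✓
b·Ac²: (-2401/184320)·(-4096/3087) + (-131/180)·(-107/1179) = 1/12 ✓
b·A²c: (-131/180)·(-15/262) = 1/24 ✓; 4 stages ⇒ order 4.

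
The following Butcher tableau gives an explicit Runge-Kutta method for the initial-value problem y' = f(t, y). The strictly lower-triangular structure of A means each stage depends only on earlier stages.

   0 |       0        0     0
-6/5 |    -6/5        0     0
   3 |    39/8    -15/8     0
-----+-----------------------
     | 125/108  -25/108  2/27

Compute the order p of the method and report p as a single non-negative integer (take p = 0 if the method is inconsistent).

3

b = (125/108, -25/108, 2/27)
c = (0, -6/5, 3)
Ac = (0, 0, 9/4)
Σ b_i: 125/108·1 + (-25/108)·1 + 2/27·1 = 1 ✓
b·c: (-25/108)·(-6/5) + 2/27·3 = 1/2 ✓
b·c²: (-25/108)·36/25 + 2/27·9 = 1/3 ✓
b·Ac: 2/27·9/4 = 1/6 ✓; 3 stages ⇒ order 3.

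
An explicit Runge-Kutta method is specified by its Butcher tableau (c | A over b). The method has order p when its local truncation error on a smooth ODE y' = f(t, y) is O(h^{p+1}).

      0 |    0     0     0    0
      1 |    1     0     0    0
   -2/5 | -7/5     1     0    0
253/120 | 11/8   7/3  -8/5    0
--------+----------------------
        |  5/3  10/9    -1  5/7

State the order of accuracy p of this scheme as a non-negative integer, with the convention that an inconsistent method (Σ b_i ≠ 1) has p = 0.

b = (5/3, 10/9, -1, 5/7)
c = (0, 1, -2/5, 253/120)
Ac = (0, 0, 1, 223/75)
Σ b_i: 5/3·1 + 10/9·1 + (-1)·1 + 5/7·1 = 157/63 ≠ 1 ⇒ order 0.

0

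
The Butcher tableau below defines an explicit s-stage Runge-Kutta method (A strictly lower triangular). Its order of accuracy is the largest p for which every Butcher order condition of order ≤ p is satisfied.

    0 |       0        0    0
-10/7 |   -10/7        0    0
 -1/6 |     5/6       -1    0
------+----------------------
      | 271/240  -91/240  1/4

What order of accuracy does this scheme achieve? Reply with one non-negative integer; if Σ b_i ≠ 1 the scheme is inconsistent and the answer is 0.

2

b = (271/240, -91/240, 1/4)
c = (0, -10/7, -1/6)
Ac = (0, 0, 10/7)
Σ b_i: 271/240·1 + (-91/240)·1 + 1/4·1 = 1 ✓
b·c: (-91/240)·(-10/7) + 1/4·(-1/6) = 1/2 ✓
b·c²: (-91/240)·100/49 + 1/4·1/36 = -773/1008 ≠ 1/3 ⇒ order 2.
b·Ac: 1/4·10/7 = 5/14 ≠ 1/6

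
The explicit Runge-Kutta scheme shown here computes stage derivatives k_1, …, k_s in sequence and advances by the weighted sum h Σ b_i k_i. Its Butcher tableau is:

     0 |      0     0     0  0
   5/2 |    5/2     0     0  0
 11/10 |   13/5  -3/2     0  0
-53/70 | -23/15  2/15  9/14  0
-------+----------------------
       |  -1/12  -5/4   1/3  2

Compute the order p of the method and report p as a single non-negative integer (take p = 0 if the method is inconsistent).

1

b = (-1/12, -5/4, 1/3, 2)
c = (0, 5/2, 11/10, -53/70)
Ac = (0, 0, -15/4, 437/420)
Σ b_i: (-1/12)·1 + (-5/4)·1 + 1/3·1 + 2·1 = 1 ✓
b·c: (-5/4)·5/2 + 1/3·11/10 + 2·(-53/70) = -3589/840 ≠ 1/2 ⇒ order 1.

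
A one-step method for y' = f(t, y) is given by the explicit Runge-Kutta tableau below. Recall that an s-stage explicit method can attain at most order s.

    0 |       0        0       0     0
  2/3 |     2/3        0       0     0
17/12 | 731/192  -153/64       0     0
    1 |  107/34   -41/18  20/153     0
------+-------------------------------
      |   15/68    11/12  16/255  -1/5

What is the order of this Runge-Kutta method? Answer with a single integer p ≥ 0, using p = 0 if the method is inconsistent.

4

b = (15/68, 11/12, 16/255, -1/5)
c = (0, 2/3, 17/12, 1)
Ac = (0, 0, -51/32, -4/3)
Σ b_i: 15/68·1 + 11/12·1 + 16/255·1 + (-1/5)·1 = 1 ✓
b·c: 11/12·2/3 + 16/255·17/12 + (-1/5)·1 = 1/2 ✓
b·c²: 11/12·4/9 + 16/255·289/144 + (-1/5)·1 = 1/3 ✓
b·Ac: 16/255·(-51/32) + (-1/5)·(-4/3) = 1/6 ✓
b·c³: 11/12·8/27 + 16/255·4913/1728 + (-1/5)·1 = 1/4 ✓
b·(c∘Ac): 16/255·(-289/128) + (-1/5)·(-4/3) = 1/8 ✓
b·Ac²: 16/255·(-17/16) + (-1/5)·(-3/4) = 1/12 ✓
b·A²c: (-1/5)·(-5/24) = 1/24 ✓; 4 stages ⇒ order 4.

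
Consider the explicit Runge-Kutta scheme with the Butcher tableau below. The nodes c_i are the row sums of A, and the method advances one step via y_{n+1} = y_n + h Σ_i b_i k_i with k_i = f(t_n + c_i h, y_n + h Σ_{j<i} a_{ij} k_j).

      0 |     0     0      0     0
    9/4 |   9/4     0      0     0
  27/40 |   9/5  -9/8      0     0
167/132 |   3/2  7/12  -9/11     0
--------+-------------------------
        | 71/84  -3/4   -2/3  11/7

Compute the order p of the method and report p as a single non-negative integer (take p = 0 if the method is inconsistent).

b = (71/84, -3/4, -2/3, 11/7)
c = (0, 9/4, 27/40, 167/132)
Ac = (0, 0, -81/32, 669/880)
Σ b_i: 71/84·1 + (-3/4)·1 + (-2/3)·1 + 11/7·1 = 1 ✓
b·c: (-3/4)·9/4 + (-2/3)·27/40 + 11/7·167/132 = -251/1680 ≠ 1/2 ⇒ order 1.

1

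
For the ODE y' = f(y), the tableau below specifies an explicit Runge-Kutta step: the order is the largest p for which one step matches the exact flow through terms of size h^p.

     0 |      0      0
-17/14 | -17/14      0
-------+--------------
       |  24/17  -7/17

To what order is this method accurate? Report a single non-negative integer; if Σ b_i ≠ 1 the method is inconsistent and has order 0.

2

b = (24/17, -7/17)
c = (0, -17/14)
Σ b_i: 24/17·1 + (-7/17)·1 = 1 ✓
b·c: (-7/17)·(-17/14) = 1/2 ✓; 2 stages ⇒ order 2.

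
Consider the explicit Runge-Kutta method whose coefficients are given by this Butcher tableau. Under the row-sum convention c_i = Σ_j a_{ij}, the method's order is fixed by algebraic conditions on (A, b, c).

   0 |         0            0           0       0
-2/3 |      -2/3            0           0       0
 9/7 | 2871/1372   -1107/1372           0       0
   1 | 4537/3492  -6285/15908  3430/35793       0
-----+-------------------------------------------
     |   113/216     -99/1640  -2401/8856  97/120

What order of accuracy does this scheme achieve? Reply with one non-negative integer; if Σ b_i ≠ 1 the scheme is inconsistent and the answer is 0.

4

b = (113/216, -99/1640, -2401/8856, 97/120)
c = (0, -2/3, 9/7, 1)
Ac = (0, 0, 369/686, 75/194)
Σ b_i: 113/216·1 + (-99/1640)·1 + (-2401/8856)·1 + 97/120·1 = 1 ✓
b·c: (-99/1640)·(-2/3) + (-2401/8856)·9/7 + 97/120·1 = 1/2 ✓
b·c²: (-99/1640)·4/9 + (-2401/8856)·81/49 + 97/120·1 = 1/3 ✓
b·Ac: (-2401/8856)·369/686 + 97/120·75/194 = 1/6 ✓
b·c³: (-99/1640)·(-8/27) + (-2401/8856)·729/343 + 97/120·1 = 1/4 ✓
b·(c∘Ac): (-2401/8856)·3321/4802 + 97/120·75/194 = 1/8 ✓
b·Ac²: (-2401/8856)·(-123/343) + 97/120·(-5/291) = 1/12 ✓
b·A²c: 97/120·5/97 = 1/24 ✓; 4 stages ⇒ order 4.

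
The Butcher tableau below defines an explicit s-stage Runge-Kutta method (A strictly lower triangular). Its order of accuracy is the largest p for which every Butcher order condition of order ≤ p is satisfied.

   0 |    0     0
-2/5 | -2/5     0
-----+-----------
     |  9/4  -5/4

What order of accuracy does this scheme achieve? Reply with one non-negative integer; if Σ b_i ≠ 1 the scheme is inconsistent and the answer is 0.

b = (9/4, -5/4)
c = (0, -2/5)
Σ b_i: 9/4·1 + (-5/4)·1 = 1 ✓
b·c: (-5/4)·(-2/5) = 1/2 ✓; 2 stages ⇒ order 2.

2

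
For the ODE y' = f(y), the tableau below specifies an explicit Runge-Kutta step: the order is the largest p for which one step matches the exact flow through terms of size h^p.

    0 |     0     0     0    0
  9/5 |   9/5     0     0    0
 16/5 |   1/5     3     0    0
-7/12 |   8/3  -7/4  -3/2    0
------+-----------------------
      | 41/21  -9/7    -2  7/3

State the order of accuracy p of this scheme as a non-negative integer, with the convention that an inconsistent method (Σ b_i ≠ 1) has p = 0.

b = (41/21, -9/7, -2, 7/3)
c = (0, 9/5, 16/5, -7/12)
Ac = (0, 0, 27/5, -159/20)
Σ b_i: 41/21·1 + (-9/7)·1 + (-2)·1 + 7/3·1 = 1 ✓
b·c: (-9/7)·9/5 + (-2)·16/5 + 7/3·(-7/12) = -2539/252 ≠ 1/2 ⇒ order 1.

1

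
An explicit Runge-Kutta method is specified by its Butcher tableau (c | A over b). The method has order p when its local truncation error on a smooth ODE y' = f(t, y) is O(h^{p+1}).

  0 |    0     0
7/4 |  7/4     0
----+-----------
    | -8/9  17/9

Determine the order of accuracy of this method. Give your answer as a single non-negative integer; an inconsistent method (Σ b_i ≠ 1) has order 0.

b = (-8/9, 17/9)
c = (0, 7/4)
Σ b_i: (-8/9)·1 + 17/9·1 = 1 ✓
b·c: 17/9·7/4 = 119/36 ≠ 1/2 ⇒ order 1.

1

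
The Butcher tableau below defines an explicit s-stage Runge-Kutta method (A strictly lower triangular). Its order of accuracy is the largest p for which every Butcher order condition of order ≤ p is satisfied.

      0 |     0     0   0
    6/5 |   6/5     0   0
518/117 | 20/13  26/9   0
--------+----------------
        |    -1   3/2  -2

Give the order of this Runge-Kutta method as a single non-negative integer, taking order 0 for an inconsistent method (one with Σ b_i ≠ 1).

0

b = (-1, 3/2, -2)
c = (0, 6/5, 518/117)
Ac = (0, 0, 52/15)
Σ b_i: (-1)·1 + 3/2·1 + (-2)·1 = -3/2 ≠ 1 ⇒ order 0.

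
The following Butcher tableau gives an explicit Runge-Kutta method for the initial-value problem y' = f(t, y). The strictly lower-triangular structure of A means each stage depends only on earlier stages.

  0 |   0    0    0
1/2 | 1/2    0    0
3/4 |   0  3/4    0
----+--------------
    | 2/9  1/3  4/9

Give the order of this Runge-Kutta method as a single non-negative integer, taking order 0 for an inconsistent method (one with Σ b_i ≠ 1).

b = (2/9, 1/3, 4/9)
c = (0, 1/2, 3/4)
Ac = (0, 0, 3/8)
Σ b_i: 2/9·1 + 1/3·1 + 4/9·1 = 1 ✓
b·c: 1/3·1/2 + 4/9·3/4 = 1/2 ✓
b·c²: 1/3·1/4 + 4/9·9/16 = 1/3 ✓
b·Ac: 4/9·3/8 = 1/6 ✓; 3 stages ⇒ order 3.

3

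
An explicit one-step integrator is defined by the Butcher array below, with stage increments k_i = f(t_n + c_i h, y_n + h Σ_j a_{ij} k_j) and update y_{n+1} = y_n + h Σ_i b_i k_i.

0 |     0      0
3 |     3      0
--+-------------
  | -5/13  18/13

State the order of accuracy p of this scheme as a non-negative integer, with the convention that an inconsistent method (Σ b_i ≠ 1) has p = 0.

b = (-5/13, 18/13)
c = (0, 3)
Σ b_i: (-5/13)·1 + 18/13·1 = 1 ✓
b·c: 18/13·3 = 54/13 ≠ 1/2 ⇒ order 1.

1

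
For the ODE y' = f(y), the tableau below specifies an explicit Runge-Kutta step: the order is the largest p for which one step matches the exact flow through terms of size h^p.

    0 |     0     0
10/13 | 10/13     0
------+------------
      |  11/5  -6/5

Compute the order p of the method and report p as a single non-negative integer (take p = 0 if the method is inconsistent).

1

b = (11/5, -6/5)
c = (0, 10/13)
Σ b_i: 11/5·1 + (-6/5)·1 = 1 ✓
b·c: (-6/5)·10/13 = -12/13 ≠ 1/2 ⇒ order 1.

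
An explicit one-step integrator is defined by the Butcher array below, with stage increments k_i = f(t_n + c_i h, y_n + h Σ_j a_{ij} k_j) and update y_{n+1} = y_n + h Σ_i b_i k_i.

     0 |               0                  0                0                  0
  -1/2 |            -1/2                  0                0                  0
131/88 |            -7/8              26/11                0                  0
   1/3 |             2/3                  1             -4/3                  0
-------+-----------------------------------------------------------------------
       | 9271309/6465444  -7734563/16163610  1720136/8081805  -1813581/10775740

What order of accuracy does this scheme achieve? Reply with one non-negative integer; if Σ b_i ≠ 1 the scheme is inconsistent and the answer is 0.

3

b = (9271309/6465444, -7734563/16163610, 1720136/8081805, -1813581/10775740)
c = (0, -1/2, 131/88, 1/3)
Ac = (0, 0, -13/11, -82/33)
Σ b_i: 9271309/6465444·1 + (-7734563/16163610)·1 + 1720136/8081805·1 + (-1813581/10775740)·1 = 1 ✓
b·c: (-7734563/16163610)·(-1/2) + 1720136/8081805·131/88 + (-1813581/10775740)·1/3 = 1/2 ✓
b·c²: (-7734563/16163610)·1/4 + 1720136/8081805·17161/7744 + (-1813581/10775740)·1/9 = 1/3 ✓
b·Ac: 1720136/8081805·(-13/11) + (-1813581/10775740)·(-82/33) = 1/6 ✓
b·c³: (-7734563/16163610)·(-1/8) + 1720136/8081805·2248091/681472 + (-1813581/10775740)·1/27 = 859942579/1137918144 ≠ 1/4 ⇒ order 3.
b·(c∘Ac): 1720136/8081805·(-1703/968) + (-1813581/10775740)·(-82/99) = -759845/3232722 ≠ 1/8
b·Ac²: 1720136/8081805·13/22 + (-1813581/10775740)·(-15709/5808) = 661107023/1137918144 ≠ 1/12
b·A²c: (-1813581/10775740)·52/33 = -714441/2693935 ≠ 1/24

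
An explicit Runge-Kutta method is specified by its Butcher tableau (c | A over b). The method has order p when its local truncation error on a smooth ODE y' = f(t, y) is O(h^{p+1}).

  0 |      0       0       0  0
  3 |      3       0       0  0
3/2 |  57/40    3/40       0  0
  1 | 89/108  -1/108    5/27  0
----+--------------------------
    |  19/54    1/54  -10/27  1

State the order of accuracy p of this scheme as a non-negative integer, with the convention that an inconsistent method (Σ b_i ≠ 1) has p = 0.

4

b = (19/54, 1/54, -10/27, 1)
c = (0, 3, 3/2, 1)
Ac = (0, 0, 9/40, 1/4)
Σ b_i: 19/54·1 + 1/54·1 + (-10/27)·1 + 1·1 = 1 ✓
b·c: 1/54·3 + (-10/27)·3/2 + 1·1 = 1/2 ✓
b·c²: 1/54·9 + (-10/27)·9/4 + 1·1 = 1/3 ✓
b·Ac: (-10/27)·9/40 + 1·1/4 = 1/6 ✓
b·c³: 1/54·27 + (-10/27)·27/8 + 1·1 = 1/4 ✓
b·(c∘Ac): (-10/27)·27/80 + 1·1/4 = 1/8 ✓
b·Ac²: (-10/27)·27/40 + 1·1/3 = 1/12 ✓
b·A²c: 1·1/24 = 1/24 ✓; 4 stages ⇒ order 4.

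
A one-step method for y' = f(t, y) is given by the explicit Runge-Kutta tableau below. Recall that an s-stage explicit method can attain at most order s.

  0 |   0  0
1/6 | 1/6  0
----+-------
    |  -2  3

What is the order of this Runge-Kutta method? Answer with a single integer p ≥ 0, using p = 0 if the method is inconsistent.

2

b = (-2, 3)
c = (0, 1/6)
Σ b_i: (-2)·1 + 3·1 = 1 ✓
b·c: 3·1/6 = 1/2 ✓; 2 stages ⇒ order 2.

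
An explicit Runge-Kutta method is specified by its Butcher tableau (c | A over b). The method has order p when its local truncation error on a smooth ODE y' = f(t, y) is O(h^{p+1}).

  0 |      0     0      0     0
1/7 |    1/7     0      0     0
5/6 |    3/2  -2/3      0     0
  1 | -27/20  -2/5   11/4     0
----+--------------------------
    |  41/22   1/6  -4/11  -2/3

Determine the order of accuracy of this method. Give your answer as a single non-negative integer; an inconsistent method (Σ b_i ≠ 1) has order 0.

1

b = (41/22, 1/6, -4/11, -2/3)
c = (0, 1/7, 5/6, 1)
Ac = (0, 0, -2/21, 1877/840)
Σ b_i: 41/22·1 + 1/6·1 + (-4/11)·1 + (-2/3)·1 = 1 ✓
b·c: 1/6·1/7 + (-4/11)·5/6 + (-2/3)·1 = -437/462 ≠ 1/2 ⇒ order 1.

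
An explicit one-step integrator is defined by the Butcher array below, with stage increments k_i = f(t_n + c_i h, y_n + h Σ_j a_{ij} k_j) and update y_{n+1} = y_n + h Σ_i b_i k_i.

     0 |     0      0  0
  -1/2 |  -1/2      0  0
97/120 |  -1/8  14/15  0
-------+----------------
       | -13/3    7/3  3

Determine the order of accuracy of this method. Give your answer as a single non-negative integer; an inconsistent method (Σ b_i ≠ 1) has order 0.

1

b = (-13/3, 7/3, 3)
c = (0, -1/2, 97/120)
Ac = (0, 0, -7/15)
Σ b_i: (-13/3)·1 + 7/3·1 + 3·1 = 1 ✓
b·c: 7/3·(-1/2) + 3·97/120 = 151/120 ≠ 1/2 ⇒ order 1.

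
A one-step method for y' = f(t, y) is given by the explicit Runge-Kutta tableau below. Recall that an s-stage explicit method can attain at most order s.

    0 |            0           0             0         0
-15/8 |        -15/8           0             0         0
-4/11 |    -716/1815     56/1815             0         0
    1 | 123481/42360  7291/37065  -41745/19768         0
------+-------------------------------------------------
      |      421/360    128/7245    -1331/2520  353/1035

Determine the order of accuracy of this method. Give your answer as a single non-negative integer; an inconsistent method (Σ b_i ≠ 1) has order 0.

4

b = (421/360, 128/7245, -1331/2520, 353/1035)
c = (0, -15/8, -4/11, 1)
Ac = (0, 0, -7/121, 1127/2824)
Σ b_i: 421/360·1 + 128/7245·1 + (-1331/2520)·1 + 353/1035·1 = 1 ✓
b·c: 128/7245·(-15/8) + (-1331/2520)·(-4/11) + 353/1035·1 = 1/2 ✓
b·c²: 128/7245·225/64 + (-1331/2520)·16/121 + 353/1035·1 = 1/3 ✓
b·Ac: (-1331/2520)·(-7/121) + 353/1035·1127/2824 = 1/6 ✓
b·c³: 128/7245·(-3375/512) + (-1331/2520)·(-64/1331) + 353/1035·1 = 1/4 ✓
b·(c∘Ac): (-1331/2520)·28/1331 + 353/1035·1127/2824 = 1/8 ✓
b·Ac²: (-1331/2520)·105/968 + 353/1035·9315/22592 = 1/12 ✓
b·A²c: 353/1035·345/2824 = 1/24 ✓; 4 stages ⇒ order 4.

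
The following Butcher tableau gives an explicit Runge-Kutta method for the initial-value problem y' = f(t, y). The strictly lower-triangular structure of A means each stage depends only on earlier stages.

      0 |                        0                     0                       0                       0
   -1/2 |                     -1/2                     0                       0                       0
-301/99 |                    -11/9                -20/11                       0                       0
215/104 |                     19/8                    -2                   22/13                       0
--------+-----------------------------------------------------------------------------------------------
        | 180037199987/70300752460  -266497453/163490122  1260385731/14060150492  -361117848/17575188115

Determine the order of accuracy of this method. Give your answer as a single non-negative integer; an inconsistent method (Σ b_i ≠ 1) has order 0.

3

b = (180037199987/70300752460, -266497453/163490122, 1260385731/14060150492, -361117848/17575188115)
c = (0, -1/2, -301/99, 215/104)
Ac = (0, 0, 10/11, -485/117)
Σ b_i: 180037199987/70300752460·1 + (-266497453/163490122)·1 + 1260385731/14060150492·1 + (-361117848/17575188115)·1 = 1 ✓
b·c: (-266497453/163490122)·(-1/2) + 1260385731/14060150492·(-301/99) + (-361117848/17575188115)·215/104 = 1/2 ✓
b·c²: (-266497453/163490122)·1/4 + 1260385731/14060150492·90601/9801 + (-361117848/17575188115)·46225/10816 = 1/3 ✓
b·Ac: 1260385731/14060150492·10/11 + (-361117848/17575188115)·(-485/117) = 1/6 ✓
b·c³: (-266497453/163490122)·(-1/8) + 1260385731/14060150492·(-27270901/970299) + (-361117848/17575188115)·9938375/1124864 = -50443073963951/20199531553344 ≠ 1/4 ⇒ order 3.
b·(c∘Ac): 1260385731/14060150492·(-3010/1089) + (-361117848/17575188115)·(-104275/12168) = -35162785/490470366 ≠ 1/8
b·Ac²: 1260385731/14060150492·(-5/11) + (-361117848/17575188115)·350821/23166 = -170873645483/485565662340 ≠ 1/12
b·A²c: (-361117848/17575188115)·20/13 = -111113184/3515037623 ≠ 1/24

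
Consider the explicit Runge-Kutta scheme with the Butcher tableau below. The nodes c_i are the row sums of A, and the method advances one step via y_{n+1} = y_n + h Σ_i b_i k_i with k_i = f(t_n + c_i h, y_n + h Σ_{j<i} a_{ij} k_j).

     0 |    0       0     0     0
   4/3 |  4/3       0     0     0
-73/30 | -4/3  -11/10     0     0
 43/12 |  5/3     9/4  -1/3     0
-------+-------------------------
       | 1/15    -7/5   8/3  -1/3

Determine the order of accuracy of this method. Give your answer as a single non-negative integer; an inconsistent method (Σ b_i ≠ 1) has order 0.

b = (1/15, -7/5, 8/3, -1/3)
c = (0, 4/3, -73/30, 43/12)
Ac = (0, 0, -22/15, 343/90)
Σ b_i: 1/15·1 + (-7/5)·1 + 8/3·1 + (-1/3)·1 = 1 ✓
b·c: (-7/5)·4/3 + 8/3·(-73/30) + (-1/3)·43/12 = -191/20 ≠ 1/2 ⇒ order 1.

1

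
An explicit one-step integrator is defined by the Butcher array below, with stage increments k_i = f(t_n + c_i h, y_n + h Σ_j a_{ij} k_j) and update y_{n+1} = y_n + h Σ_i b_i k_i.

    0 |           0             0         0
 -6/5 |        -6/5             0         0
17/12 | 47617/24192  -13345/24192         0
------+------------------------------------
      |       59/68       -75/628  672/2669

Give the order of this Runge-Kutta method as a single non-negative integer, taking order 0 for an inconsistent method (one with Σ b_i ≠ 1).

b = (59/68, -75/628, 672/2669)
c = (0, -6/5, 17/12)
Ac = (0, 0, 2669/4032)
Σ b_i: 59/68·1 + (-75/628)·1 + 672/2669·1 = 1 ✓
b·c: (-75/628)·(-6/5) + 672/2669·17/12 = 1/2 ✓
b·c²: (-75/628)·36/25 + 672/2669·289/144 = 1/3 ✓
b·Ac: 672/2669·2669/4032 = 1/6 ✓; 3 stages ⇒ order 3.

3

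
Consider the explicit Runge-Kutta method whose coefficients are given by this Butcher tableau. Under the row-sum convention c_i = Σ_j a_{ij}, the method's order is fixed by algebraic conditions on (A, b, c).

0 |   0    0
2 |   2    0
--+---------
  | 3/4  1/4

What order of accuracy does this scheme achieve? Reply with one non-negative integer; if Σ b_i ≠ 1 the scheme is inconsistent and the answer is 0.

b = (3/4, 1/4)
c = (0, 2)
Σ b_i: 3/4·1 + 1/4·1 = 1 ✓
b·c: 1/4·2 = 1/2 ✓; 2 stages ⇒ order 2.

2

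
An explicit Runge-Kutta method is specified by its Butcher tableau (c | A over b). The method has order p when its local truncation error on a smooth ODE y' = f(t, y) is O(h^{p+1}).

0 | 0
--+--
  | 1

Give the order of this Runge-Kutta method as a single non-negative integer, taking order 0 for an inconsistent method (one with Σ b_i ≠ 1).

b = (1)
c = (0)
Σ b_i: 1·1 = 1 ✓; 1 stage ⇒ order 1.

1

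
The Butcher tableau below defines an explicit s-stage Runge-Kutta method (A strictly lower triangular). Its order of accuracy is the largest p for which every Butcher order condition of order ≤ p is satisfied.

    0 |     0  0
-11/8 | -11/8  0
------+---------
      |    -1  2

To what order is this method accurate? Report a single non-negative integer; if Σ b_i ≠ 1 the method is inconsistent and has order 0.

b = (-1, 2)
c = (0, -11/8)
Σ b_i: (-1)·1 + 2·1 = 1 ✓
b·c: 2·(-11/8) = -11/4 ≠ 1/2 ⇒ order 1.

1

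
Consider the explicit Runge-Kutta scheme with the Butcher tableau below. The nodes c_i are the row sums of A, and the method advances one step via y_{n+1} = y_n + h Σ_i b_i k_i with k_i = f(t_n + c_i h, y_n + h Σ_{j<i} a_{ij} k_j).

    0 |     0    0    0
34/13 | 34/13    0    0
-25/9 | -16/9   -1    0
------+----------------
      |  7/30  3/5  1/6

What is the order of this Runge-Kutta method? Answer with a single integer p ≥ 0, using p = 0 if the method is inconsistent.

b = (7/30, 3/5, 1/6)
c = (0, 34/13, -25/9)
Ac = (0, 0, -34/13)
Σ b_i: 7/30·1 + 3/5·1 + 1/6·1 = 1 ✓
b·c: 3/5·34/13 + 1/6·(-25/9) = 3883/3510 ≠ 1/2 ⇒ order 1.

1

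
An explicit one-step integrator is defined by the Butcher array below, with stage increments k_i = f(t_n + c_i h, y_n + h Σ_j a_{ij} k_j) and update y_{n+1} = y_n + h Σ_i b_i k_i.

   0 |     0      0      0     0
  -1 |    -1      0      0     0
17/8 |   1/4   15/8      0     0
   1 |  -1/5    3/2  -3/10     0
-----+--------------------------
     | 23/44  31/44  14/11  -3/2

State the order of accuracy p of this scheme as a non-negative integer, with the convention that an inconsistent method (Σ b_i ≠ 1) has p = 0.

2

b = (23/44, 31/44, 14/11, -3/2)
c = (0, -1, 17/8, 1)
Ac = (0, 0, -15/8, -171/80)
Σ b_i: 23/44·1 + 31/44·1 + 14/11·1 + (-3/2)·1 = 1 ✓
b·c: 31/44·(-1) + 14/11·17/8 + (-3/2)·1 = 1/2 ✓
b·c²: 31/44·1 + 14/11·289/64 + (-3/2)·1 = 1743/352 ≠ 1/3 ⇒ order 2.
b·Ac: 14/11·(-15/8) + (-3/2)·(-171/80) = 1443/1760 ≠ 1/6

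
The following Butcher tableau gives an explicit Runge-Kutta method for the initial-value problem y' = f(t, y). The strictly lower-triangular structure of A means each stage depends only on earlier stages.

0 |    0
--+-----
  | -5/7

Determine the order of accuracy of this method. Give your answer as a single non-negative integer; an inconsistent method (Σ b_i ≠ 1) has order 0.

b = (-5/7)
c = (0)
Σ b_i: (-5/7)·1 = -5/7 ≠ 1 ⇒ order 0.

0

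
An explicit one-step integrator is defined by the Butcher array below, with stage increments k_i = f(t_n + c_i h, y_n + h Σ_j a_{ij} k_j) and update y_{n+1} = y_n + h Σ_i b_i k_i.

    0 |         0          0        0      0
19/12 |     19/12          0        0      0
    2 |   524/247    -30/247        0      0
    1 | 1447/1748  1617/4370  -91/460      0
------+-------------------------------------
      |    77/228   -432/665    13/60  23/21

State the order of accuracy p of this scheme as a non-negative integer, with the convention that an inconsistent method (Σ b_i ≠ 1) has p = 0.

4

b = (77/228, -432/665, 13/60, 23/21)
c = (0, 19/12, 2, 1)
Ac = (0, 0, -5/26, 35/184)
Σ b_i: 77/228·1 + (-432/665)·1 + 13/60·1 + 23/21·1 = 1 ✓
b·c: (-432/665)·19/12 + 13/60·2 + 23/21·1 = 1/2 ✓
b·c²: (-432/665)·361/144 + 13/60·4 + 23/21·1 = 1/3 ✓
b·Ac: 13/60·(-5/26) + 23/21·35/184 = 1/6 ✓
b·c³: (-432/665)·6859/1728 + 13/60·8 + 23/21·1 = 1/4 ✓
b·(c∘Ac): 13/60·(-5/13) + 23/21·35/184 = 1/8 ✓
b·Ac²: 13/60·(-95/312) + 23/21·301/2208 = 1/12 ✓
b·A²c: 23/21·7/184 = 1/24 ✓; 4 stages ⇒ order 4.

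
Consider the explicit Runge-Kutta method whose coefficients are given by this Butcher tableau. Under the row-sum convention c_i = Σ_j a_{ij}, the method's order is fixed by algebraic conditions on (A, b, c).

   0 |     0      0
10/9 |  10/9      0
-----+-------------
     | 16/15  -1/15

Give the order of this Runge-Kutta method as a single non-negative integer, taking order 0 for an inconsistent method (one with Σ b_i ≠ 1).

b = (16/15, -1/15)
c = (0, 10/9)
Σ b_i: 16/15·1 + (-1/15)·1 = 1 ✓
b·c: (-1/15)·10/9 = -2/27 ≠ 1/2 ⇒ order 1.

1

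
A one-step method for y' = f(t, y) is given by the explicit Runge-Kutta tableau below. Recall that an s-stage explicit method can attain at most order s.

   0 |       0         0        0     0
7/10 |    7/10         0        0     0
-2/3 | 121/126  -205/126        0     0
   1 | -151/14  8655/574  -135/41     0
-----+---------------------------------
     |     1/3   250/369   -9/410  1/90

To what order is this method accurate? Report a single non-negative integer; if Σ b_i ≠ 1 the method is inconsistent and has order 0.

4

b = (1/3, 250/369, -9/410, 1/90)
c = (0, 7/10, -2/3, 1)
Ac = (0, 0, -41/36, 51/4)
Σ b_i: 1/3·1 + 250/369·1 + (-9/410)·1 + 1/90·1 = 1 ✓
b·c: 250/369·7/10 + (-9/410)·(-2/3) + 1/90·1 = 1/2 ✓
b·c²: 250/369·49/100 + (-9/410)·4/9 + 1/90·1 = 1/3 ✓
b·Ac: (-9/410)·(-41/36) + 1/90·51/4 = 1/6 ✓
b·c³: 250/369·343/1000 + (-9/410)·(-8/27) + 1/90·1 = 1/4 ✓
b·(c∘Ac): (-9/410)·41/54 + 1/90·51/4 = 1/8 ✓
b·Ac²: (-9/410)·(-287/360) + 1/90·237/40 = 1/12 ✓
b·A²c: 1/90·15/4 = 1/24 ✓; 4 stages ⇒ order 4.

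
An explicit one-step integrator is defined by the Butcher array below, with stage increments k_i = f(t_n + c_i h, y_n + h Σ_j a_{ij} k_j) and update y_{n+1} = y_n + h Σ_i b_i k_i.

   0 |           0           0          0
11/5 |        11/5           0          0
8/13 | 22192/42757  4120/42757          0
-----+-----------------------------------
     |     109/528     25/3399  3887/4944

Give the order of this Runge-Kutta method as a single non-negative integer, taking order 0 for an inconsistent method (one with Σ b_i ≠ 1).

3

b = (109/528, 25/3399, 3887/4944)
c = (0, 11/5, 8/13)
Ac = (0, 0, 824/3887)
Σ b_i: 109/528·1 + 25/3399·1 + 3887/4944·1 = 1 ✓
b·c: 25/3399·11/5 + 3887/4944·8/13 = 1/2 ✓
b·c²: 25/3399·121/25 + 3887/4944·64/169 = 1/3 ✓
b·Ac: 3887/4944·824/3887 = 1/6 ✓; 3 stages ⇒ order 3.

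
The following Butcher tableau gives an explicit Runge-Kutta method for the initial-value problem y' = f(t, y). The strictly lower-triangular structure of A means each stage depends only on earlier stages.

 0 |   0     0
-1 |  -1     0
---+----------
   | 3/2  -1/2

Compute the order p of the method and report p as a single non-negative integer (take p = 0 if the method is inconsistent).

b = (3/2, -1/2)
c = (0, -1)
Σ b_i: 3/2·1 + (-1/2)·1 = 1 ✓
b·c: (-1/2)·(-1) = 1/2 ✓; 2 stages ⇒ order 2.

2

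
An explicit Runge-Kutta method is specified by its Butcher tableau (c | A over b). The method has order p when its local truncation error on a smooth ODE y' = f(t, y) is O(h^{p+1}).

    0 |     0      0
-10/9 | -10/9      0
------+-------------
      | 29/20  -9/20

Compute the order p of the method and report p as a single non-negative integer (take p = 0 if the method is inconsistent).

b = (29/20, -9/20)
c = (0, -10/9)
Σ b_i: 29/20·1 + (-9/20)·1 = 1 ✓
b·c: (-9/20)·(-10/9) = 1/2 ✓; 2 stages ⇒ order 2.

2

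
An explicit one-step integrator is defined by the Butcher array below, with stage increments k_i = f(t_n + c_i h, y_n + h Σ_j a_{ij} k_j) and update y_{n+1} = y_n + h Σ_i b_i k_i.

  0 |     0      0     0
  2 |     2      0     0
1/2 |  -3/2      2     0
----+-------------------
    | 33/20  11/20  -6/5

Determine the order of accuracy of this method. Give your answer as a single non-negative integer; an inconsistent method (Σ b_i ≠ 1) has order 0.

2

b = (33/20, 11/20, -6/5)
c = (0, 2, 1/2)
Ac = (0, 0, 4)
Σ b_i: 33/20·1 + 11/20·1 + (-6/5)·1 = 1 ✓
b·c: 11/20·2 + (-6/5)·1/2 = 1/2 ✓
b·c²: 11/20·4 + (-6/5)·1/4 = 19/10 ≠ 1/3 ⇒ order 2.
b·Ac: (-6/5)·4 = -24/5 ≠ 1/6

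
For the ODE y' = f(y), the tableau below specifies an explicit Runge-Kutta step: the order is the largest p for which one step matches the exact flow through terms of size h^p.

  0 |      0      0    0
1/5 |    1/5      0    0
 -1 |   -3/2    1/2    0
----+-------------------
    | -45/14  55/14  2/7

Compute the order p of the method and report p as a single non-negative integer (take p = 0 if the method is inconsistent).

2

b = (-45/14, 55/14, 2/7)
c = (0, 1/5, -1)
Ac = (0, 0, 1/10)
Σ b_i: (-45/14)·1 + 55/14·1 + 2/7·1 = 1 ✓
b·c: 55/14·1/5 + 2/7·(-1) = 1/2 ✓
b·c²: 55/14·1/25 + 2/7·1 = 31/70 ≠ 1/3 ⇒ order 2.
b·Ac: 2/7·1/10 = 1/35 ≠ 1/6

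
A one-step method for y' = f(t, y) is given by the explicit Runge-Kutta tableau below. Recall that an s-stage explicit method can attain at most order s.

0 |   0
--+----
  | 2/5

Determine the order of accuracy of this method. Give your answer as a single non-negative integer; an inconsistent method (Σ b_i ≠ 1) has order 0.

0

b = (2/5)
c = (0)
Σ b_i: 2/5·1 = 2/5 ≠ 1 ⇒ order 0.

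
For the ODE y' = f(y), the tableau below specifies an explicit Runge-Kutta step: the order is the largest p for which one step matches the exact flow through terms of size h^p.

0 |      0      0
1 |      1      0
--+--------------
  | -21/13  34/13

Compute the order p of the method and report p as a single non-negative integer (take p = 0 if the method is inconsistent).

1

b = (-21/13, 34/13)
c = (0, 1)
Σ b_i: (-21/13)·1 + 34/13·1 = 1 ✓
b·c: 34/13·1 = 34/13 ≠ 1/2 ⇒ order 1.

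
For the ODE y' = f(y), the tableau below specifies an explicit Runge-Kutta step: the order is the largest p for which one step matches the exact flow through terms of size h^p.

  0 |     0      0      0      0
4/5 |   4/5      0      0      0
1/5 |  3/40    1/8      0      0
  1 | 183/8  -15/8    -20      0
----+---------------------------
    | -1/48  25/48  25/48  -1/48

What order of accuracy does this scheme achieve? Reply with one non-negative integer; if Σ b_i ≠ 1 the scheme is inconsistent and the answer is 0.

b = (-1/48, 25/48, 25/48, -1/48)
c = (0, 4/5, 1/5, 1)
Ac = (0, 0, 1/10, -11/2)
Σ b_i: (-1/48)·1 + 25/48·1 + 25/48·1 + (-1/48)·1 = 1 ✓
b·c: 25/48·4/5 + 25/48·1/5 + (-1/48)·1 = 1/2 ✓
b·c²: 25/48·16/25 + 25/48·1/25 + (-1/48)·1 = 1/3 ✓
b·Ac: 25/48·1/10 + (-1/48)·(-11/2) = 1/6 ✓
b·c³: 25/48·64/125 + 25/48·1/125 + (-1/48)·1 = 1/4 ✓
b·(c∘Ac): 25/48·1/50 + (-1/48)·(-11/2) = 1/8 ✓
b·Ac²: 25/48·2/25 + (-1/48)·(-2) = 1/12 ✓
b·A²c: (-1/48)·(-2) = 1/24 ✓; 4 stages ⇒ order 4.

4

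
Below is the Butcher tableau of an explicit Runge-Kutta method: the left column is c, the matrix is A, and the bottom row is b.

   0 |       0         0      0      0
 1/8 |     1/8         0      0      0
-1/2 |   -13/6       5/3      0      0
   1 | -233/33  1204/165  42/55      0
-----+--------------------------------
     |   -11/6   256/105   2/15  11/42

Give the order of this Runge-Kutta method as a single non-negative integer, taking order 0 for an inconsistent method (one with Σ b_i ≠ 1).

4

b = (-11/6, 256/105, 2/15, 11/42)
c = (0, 1/8, -1/2, 1)
Ac = (0, 0, 5/24, 35/66)
Σ b_i: (-11/6)·1 + 256/105·1 + 2/15·1 + 11/42·1 = 1 ✓
b·c: 256/105·1/8 + 2/15·(-1/2) + 11/42·1 = 1/2 ✓
b·c²: 256/105·1/64 + 2/15·1/4 + 11/42·1 = 1/3 ✓
b·Ac: 2/15·5/24 + 11/42·35/66 = 1/6 ✓
b·c³: 256/105·1/512 + 2/15·(-1/8) + 11/42·1 = 1/4 ✓
b·(c∘Ac): 2/15·(-5/48) + 11/42·35/66 = 1/8 ✓
b·Ac²: 2/15·5/192 + 11/42·161/528 = 1/12 ✓
b·A²c: 11/42·7/44 = 1/24 ✓; 4 stages ⇒ order 4.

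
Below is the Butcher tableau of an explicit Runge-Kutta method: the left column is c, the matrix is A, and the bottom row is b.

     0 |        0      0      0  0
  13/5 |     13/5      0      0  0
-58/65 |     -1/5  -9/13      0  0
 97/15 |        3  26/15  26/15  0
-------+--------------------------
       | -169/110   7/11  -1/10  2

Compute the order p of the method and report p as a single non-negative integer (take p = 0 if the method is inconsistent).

1

b = (-169/110, 7/11, -1/10, 2)
c = (0, 13/5, -58/65, 97/15)
Ac = (0, 0, -9/5, 74/25)
Σ b_i: (-169/110)·1 + 7/11·1 + (-1/10)·1 + 2·1 = 1 ✓
b·c: 7/11·13/5 + (-1/10)·(-58/65) + 2·97/15 = 157412/10725 ≠ 1/2 ⇒ order 1.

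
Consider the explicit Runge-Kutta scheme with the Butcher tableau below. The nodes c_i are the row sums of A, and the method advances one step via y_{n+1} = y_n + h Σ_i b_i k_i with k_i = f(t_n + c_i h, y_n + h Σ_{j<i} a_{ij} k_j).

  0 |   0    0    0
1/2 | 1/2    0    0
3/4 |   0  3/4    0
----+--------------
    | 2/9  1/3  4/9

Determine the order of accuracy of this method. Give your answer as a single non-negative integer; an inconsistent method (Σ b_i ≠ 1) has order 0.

3

b = (2/9, 1/3, 4/9)
c = (0, 1/2, 3/4)
Ac = (0, 0, 3/8)
Σ b_i: 2/9·1 + 1/3·1 + 4/9·1 = 1 ✓
b·c: 1/3·1/2 + 4/9·3/4 = 1/2 ✓
b·c²: 1/3·1/4 + 4/9·9/16 = 1/3 ✓
b·Ac: 4/9·3/8 = 1/6 ✓; 3 stages ⇒ order 3.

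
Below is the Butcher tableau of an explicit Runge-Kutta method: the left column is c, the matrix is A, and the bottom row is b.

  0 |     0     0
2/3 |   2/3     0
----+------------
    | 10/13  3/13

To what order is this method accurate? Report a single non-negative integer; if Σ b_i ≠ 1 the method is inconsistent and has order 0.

b = (10/13, 3/13)
c = (0, 2/3)
Σ b_i: 10/13·1 + 3/13·1 = 1 ✓
b·c: 3/13·2/3 = 2/13 ≠ 1/2 ⇒ order 1.

1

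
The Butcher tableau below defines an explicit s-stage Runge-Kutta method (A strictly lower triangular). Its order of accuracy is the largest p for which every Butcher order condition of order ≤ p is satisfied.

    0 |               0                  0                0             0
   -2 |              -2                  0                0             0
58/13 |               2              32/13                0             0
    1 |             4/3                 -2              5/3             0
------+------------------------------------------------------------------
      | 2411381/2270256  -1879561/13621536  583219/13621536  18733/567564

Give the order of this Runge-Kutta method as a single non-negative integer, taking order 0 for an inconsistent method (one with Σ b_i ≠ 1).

3

b = (2411381/2270256, -1879561/13621536, 583219/13621536, 18733/567564)
c = (0, -2, 58/13, 1)
Ac = (0, 0, -64/13, 446/39)
Σ b_i: 2411381/2270256·1 + (-1879561/13621536)·1 + 583219/13621536·1 + 18733/567564·1 = 1 ✓
b·c: (-1879561/13621536)·(-2) + 583219/13621536·58/13 + 18733/567564·1 = 1/2 ✓
b·c²: (-1879561/13621536)·4 + 583219/13621536·3364/169 + 18733/567564·1 = 1/3 ✓
b·Ac: 583219/13621536·(-64/13) + 18733/567564·446/39 = 1/6 ✓
b·c³: (-1879561/13621536)·(-8) + 583219/13621536·195112/2197 + 18733/567564·1 = 36443773/7378332 ≠ 1/4 ⇒ order 3.
b·(c∘Ac): 583219/13621536·(-3712/169) + 18733/567564·446/39 = -159763/283782 ≠ 1/8
b·Ac²: 583219/13621536·128/13 + 18733/567564·12764/507 = 770123/614861 ≠ 1/12
b·A²c: 18733/567564·(-320/39) = -115280/425673 ≠ 1/24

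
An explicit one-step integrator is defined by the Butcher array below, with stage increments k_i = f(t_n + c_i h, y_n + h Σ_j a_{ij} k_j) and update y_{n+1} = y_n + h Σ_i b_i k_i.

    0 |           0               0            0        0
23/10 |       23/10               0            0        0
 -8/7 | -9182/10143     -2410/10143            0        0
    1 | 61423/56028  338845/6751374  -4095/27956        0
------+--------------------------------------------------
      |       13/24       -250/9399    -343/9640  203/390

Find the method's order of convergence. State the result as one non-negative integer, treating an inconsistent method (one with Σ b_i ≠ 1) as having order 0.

b = (13/24, -250/9399, -343/9640, 203/390)
c = (0, 23/10, -8/7, 1)
Ac = (0, 0, -241/441, 689/2436)
Σ b_i: 13/24·1 + (-250/9399)·1 + (-343/9640)·1 + 203/390·1 = 1 ✓
b·c: (-250/9399)·23/10 + (-343/9640)·(-8/7) + 203/390·1 = 1/2 ✓
b·c²: (-250/9399)·529/100 + (-343/9640)·64/49 + 203/390·1 = 1/3 ✓
b·Ac: (-343/9640)·(-241/441) + 203/390·689/2436 = 1/6 ✓
b·c³: (-250/9399)·12167/1000 + (-343/9640)·(-512/343) + 203/390·1 = 1/4 ✓
b·(c∘Ac): (-343/9640)·1928/3087 + 203/390·689/2436 = 1/8 ✓
b·Ac²: (-343/9640)·(-5543/4410) + 203/390·1807/24360 = 1/12 ✓
b·A²c: 203/390·65/812 = 1/24 ✓; 4 stages ⇒ order 4.

4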